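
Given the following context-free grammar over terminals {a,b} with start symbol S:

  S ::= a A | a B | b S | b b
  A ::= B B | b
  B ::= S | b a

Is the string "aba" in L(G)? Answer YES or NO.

CNF form of G:
  S -> T0 A | T0 B | T1 S | T1 T1
  A -> B B | b
  B -> T0 A | T0 B | T1 S | T1 T0 | T1 T1
  T0 -> a
  T1 -> b

CYK fill:
  cell(0,0) a: {T0}  orig:{}
  cell(1,1) b: {A,T1}  orig:{A}
  cell(2,2) a: {T0}  orig:{}
  cell(0,1) ab: {B,S}
  cell(1,2) ba: {B}
  cell(0,2) aba: {B,S}

S ∈ T[0,2] ⇒ YES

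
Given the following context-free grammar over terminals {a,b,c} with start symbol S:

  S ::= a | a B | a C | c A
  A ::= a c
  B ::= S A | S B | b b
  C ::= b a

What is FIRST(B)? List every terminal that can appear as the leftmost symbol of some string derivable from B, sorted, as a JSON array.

Compute FIRST by fixpoint:
round 1:
  A via A→a c: +{a}
  B via B→b b: +{b}
  C via C→b a: +{b}
  S via S→a: +{a}
  S via S→c A: +{c}
  FIRST[S]={a,c}  FIRST[A]={a}  FIRST[B]={b}  FIRST[C]={b}
round 2:
  B via B→S A: +{a,c}
  FIRST[S]={a,c}  FIRST[A]={a}  FIRST[B]={a,b,c}  FIRST[C]={b}
round 3: done
  FIRST[S]={a,c}  FIRST[A]={a}  FIRST[B]={a,b,c}  FIRST[C]={b}

FIRST(B) = ["a", "b", "c"]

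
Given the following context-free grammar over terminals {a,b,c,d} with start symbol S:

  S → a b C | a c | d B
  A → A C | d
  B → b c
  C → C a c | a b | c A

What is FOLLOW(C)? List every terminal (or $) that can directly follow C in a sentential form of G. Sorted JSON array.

FIRST iteration:
iter 1:
  A via A→d: +{d}
  B via B→b c: +{b}
  C via C→a b: +{a}
  C via C→c A: +{c}
  S via S→a b C: +{a}
  S via S→d B: +{d}
  FIRST[S]={a,d}  FIRST[A]={d}  FIRST[B]={b}  FIRST[C]={a,c}
iter 2: done
  FIRST[S]={a,d}  FIRST[A]={d}  FIRST[B]={b}  FIRST[C]={a,c}

Compute FOLLOW by fixpoint:
initialize: $ ∈ FOLLOW(S)
[1]
  A→A C: FOLLOW(A) ⊇ FIRST(C) = {a,c}; new: +{a,c}
  A→A C: FOLLOW(C) ⊇ FOLLOW(A) ⊇ {a,c}; new: +{a,c}
  S→a b C: FOLLOW(C) ⊇ FOLLOW(S) ⊇ {$}; new: +{$}
  S→d B: FOLLOW(B) ⊇ FOLLOW(S) ⊇ {$}; new: +{$}
  FOLLOW[S]={$}  FOLLOW[A]={a,c}  FOLLOW[B]={$}  FOLLOW[C]={$,a,c}
[2]
  C→c A: FOLLOW(A) ⊇ FOLLOW(C) ⊇ {$,a,c}; new: +{$}
  FOLLOW[S]={$}  FOLLOW[A]={$,a,c}  FOLLOW[B]={$}  FOLLOW[C]={$,a,c}
[3] — fixpoint
  FOLLOW[S]={$}  FOLLOW[A]={$,a,c}  FOLLOW[B]={$}  FOLLOW[C]={$,a,c}

FOLLOW(C) = ["$", "a", "c"]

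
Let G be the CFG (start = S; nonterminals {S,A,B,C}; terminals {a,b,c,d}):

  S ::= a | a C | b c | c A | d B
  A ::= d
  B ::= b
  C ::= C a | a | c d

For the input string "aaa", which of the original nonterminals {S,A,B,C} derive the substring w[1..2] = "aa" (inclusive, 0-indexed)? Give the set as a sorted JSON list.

Convert to CNF:
  S -> T0 C | T1 A | T2 B | T3 T1 | a
  A -> d
  B -> b
  C -> C T0 | T1 T2 | a
  T0 -> a
  T1 -> c
  T2 -> d
  T3 -> b

CYK fill (cells [i..j] with 1 ≤ i ≤ j ≤ 2 only):
  cell(1,1) a: {C,S,T0}  orig:{C,S}
  cell(2,2) a: {C,S,T0}  orig:{C,S}
  cell(1,2) aa: {C,S}

Original NTs in T[1,2] deriving "aa": ["C", "S"]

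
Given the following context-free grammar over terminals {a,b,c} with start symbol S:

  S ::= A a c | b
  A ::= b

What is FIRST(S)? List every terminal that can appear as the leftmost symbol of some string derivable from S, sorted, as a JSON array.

FIRST sets, iterate to fixpoint:
pass 1:
  A via A→b: +{b}
  S via S→A a c: +{b}
  S: {b}  A: {b}
pass 2: (stable)
  S: {b}  A: {b}

FIRST(S) = ["b"]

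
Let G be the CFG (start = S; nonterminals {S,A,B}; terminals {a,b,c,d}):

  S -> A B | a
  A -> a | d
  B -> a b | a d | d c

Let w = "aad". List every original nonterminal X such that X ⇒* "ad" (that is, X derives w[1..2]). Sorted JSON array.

CNF form of G:
  S -> A B | a
  A -> a | d
  B -> T0 T1 | T0 T2 | T2 T3
  T0 -> a
  T1 -> b
  T2 -> d
  T3 -> c

Fill CYK table bottom-up — only the sub-triangle for w[1..2]:
  [1..1]={A,S,T0}  "a"  orig:{A,S}
  [2..2]={A,T2}  "d"  orig:{A}
  [1..2]={B}  "ad"

Original NTs in T[1,2] deriving "ad": ["B"]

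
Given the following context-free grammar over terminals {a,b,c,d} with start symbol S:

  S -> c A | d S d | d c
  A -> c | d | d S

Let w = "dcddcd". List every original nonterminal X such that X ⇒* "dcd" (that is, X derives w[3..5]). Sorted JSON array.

Convert to CNF:
  S -> T0 T1 | T0 X2 | T1 A
  A -> T0 S | c | d
  T0 -> d
  T1 -> c
  X2 -> S T0

Fill CYK table bottom-up (cells [i..j] with 3 ≤ i ≤ j ≤ 5 only):
  T[3,3] 'd' = {A,T0}  orig:{A}
  T[4,4] 'c' = {A,T1}  orig:{A}
  T[5,5] 'd' = {A,T0}  orig:{A}
  T[3,4] 'dc' = {S}
  T[4,5] 'cd' = {S}
  T[3,5] 'dcd' = {A,X2}  orig:{A}

Original NTs in T[3,5] deriving "dcd": ["A"]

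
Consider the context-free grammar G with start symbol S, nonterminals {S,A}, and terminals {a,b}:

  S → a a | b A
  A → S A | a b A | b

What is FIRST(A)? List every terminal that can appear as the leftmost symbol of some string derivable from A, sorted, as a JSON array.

FIRST sets, iterate to fixpoint:
[1]
  A via A→a b A: +{a}
  A via A→b: +{b}
  S via S→a a: +{a}
  S via S→b A: +{b}
  FIRST[S]={a,b}  FIRST[A]={a,b}
[2] — fixpoint
  FIRST[S]={a,b}  FIRST[A]={a,b}

FIRST(A) = ["a", "b"]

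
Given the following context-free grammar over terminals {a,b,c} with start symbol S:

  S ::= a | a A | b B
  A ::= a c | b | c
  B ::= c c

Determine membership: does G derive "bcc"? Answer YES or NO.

CNF form of G:
  S -> T0 A | T2 B | a
  A -> T0 T1 | b | c
  B -> T1 T1
  T0 -> a
  T1 -> c
  T2 -> b

CYK table (by increasing span):
  [0..0]={A,T2}  "b"  orig:{A}
  [1..1]={A,T1}  "c"  orig:{A}
  [2..2]={A,T1}  "c"  orig:{A}
  [0..1]=∅  "bc"
  [1..2]={B}  "cc"
  [0..2]={S}  "bcc"

S ∈ T[0,2] ⇒ YES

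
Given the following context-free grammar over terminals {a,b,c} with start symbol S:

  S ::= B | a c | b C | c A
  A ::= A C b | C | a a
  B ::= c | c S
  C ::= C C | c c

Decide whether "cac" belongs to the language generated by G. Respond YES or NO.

Convert to CNF:
  S -> T0 C | T1 T2 | T2 A | T2 S | c
  A -> A X3 | C C | T1 T1 | T2 T2
  B -> T2 S | c
  C -> C C | T2 T2
  T0 -> b
  T1 -> a
  T2 -> c
  X3 -> C T0

Fill CYK table bottom-up:
  T[0,0] 'c' = {B,S,T2}  orig:{B,S}
  T[1,1] 'a' = {T1}  orig:{}
  T[2,2] 'c' = {B,S,T2}  orig:{B,S}
  T[0,1] 'ca' = ∅
  T[1,2] 'ac' = {S}
  T[0,2] 'cac' = {B,S}

S ∈ T[0,2] ⇒ YES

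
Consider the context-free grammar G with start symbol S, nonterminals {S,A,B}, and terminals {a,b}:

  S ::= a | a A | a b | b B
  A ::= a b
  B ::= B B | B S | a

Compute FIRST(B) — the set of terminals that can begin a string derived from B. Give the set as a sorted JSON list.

Compute FIRST by fixpoint:
pass 1:
  A via A→a b: +{a}
  B via B→a: +{a}
  S via S→a: +{a}
  S via S→b B: +{b}
  S: {a,b}  A: {a}  B: {a}
pass 2: (stable)
  S: {a,b}  A: {a}  B: {a}

FIRST(B) = ["a"]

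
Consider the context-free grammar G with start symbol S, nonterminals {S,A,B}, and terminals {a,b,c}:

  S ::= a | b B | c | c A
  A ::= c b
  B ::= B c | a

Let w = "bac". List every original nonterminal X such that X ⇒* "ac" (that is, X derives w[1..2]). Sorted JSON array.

Convert to CNF:
  S -> T0 A | T1 B | a | c
  A -> T0 T1
  B -> B T0 | a
  T0 -> c
  T1 -> b

CYK fill (cells [i..j] with 1 ≤ i ≤ j ≤ 2 only):
  [1..1]={B,S}  "a"
  [2..2]={S,T0}  "c"  orig:{S}
  [1..2]={B}  "ac"

Original NTs in T[1,2] deriving "ac": ["B"]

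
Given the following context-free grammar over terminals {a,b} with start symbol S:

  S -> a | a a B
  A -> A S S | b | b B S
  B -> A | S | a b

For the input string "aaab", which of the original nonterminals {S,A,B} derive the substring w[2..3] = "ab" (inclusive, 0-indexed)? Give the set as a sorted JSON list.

Convert to CNF:
  S -> T1 X7 | a
  A -> A X2 | T0 X3 | b
  B -> A X4 | T0 X6 | T1 T0 | T1 X5 | a | b
  T0 -> b
  T1 -> a
  X2 -> S S
  X3 -> B S
  X4 -> S S
  X5 -> T1 B
  X6 -> B S
  X7 -> T1 B

Fill CYK table bottom-up (cells [i..j] with 2 ≤ i ≤ j ≤ 3 only):
  [2..2]={B,S,T1}  "a"  orig:{B,S}
  [3..3]={A,B,T0}  "b"  orig:{A,B}
  [2..3]={B,X5,X7}  "ab"  orig:{B}

Original NTs in T[2,3] deriving "ab": ["B"]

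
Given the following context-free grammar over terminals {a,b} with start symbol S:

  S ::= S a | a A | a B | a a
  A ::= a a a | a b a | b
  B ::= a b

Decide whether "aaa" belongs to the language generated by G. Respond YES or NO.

Convert to CNF:
  S -> S T0 | T0 A | T0 B | T0 T0
  A -> T0 X2 | T0 X3 | b
  B -> T0 T1
  T0 -> a
  T1 -> b
  X2 -> T0 T0
  X3 -> T1 T0

CYK fill:
  [0..0]={T0}  "a"  orig:{}
  [1..1]={T0}  "a"  orig:{}
  [2..2]={T0}  "a"  orig:{}
  [0..1]={S,X2}  "aa"  orig:{S}
  [1..2]={S,X2}  "aa"  orig:{S}
  [0..2]={A,S}  "aaa"

S ∈ T[0,2] ⇒ YES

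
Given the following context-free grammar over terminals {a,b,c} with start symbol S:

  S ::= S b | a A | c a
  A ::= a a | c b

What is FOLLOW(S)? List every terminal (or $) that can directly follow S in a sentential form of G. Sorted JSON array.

FIRST sets, iterate to fixpoint:
pass 1:
  A via A→a a: +{a}
  A via A→c b: +{c}
  S via S→a A: +{a}
  S via S→c a: +{c}
  FIRST(S)={a,c}  FIRST(A)={a,c}
pass 2: (stable)
  FIRST(S)={a,c}  FIRST(A)={a,c}

FOLLOW iteration:
FOLLOW(S) := {$}
round 1:
  S→S b: FOLLOW(S) ⊇ FIRST(b) = {b}; new: +{b}
  S→a A: FOLLOW(A) ⊇ FOLLOW(S) ⊇ {$,b}; new: +{$,b}
  S: {$,b}  A: {$,b}
round 2: done
  S: {$,b}  A: {$,b}

FOLLOW(S) = ["$", "b"]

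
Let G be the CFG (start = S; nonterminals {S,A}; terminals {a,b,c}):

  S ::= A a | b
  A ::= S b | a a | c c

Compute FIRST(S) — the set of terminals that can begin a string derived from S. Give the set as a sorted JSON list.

Compute FIRST by fixpoint:
pass 1:
  A via A→a a: +{a}
  A via A→c c: +{c}
  S via S→A a: +{a,c}
  S via S→b: +{b}
  S: {a,b,c}  A: {a,c}
pass 2:
  A via A→S b: +{b}
  S: {a,b,c}  A: {a,b,c}
pass 3: (no change)
  S: {a,b,c}  A: {a,b,c}

FIRST(S) = ["a", "b", "c"]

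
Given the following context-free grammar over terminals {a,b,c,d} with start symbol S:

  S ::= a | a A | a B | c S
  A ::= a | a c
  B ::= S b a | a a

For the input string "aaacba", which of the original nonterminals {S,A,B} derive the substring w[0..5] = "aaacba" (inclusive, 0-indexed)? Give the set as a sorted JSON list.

CNF form of G:
  S -> T0 A | T0 B | T1 S | a
  A -> T0 T1 | a
  B -> S X3 | T0 T0
  T0 -> a
  T1 -> c
  T2 -> b
  X3 -> T2 T0

Fill CYK table bottom-up (cells [i..j] with 0 ≤ i ≤ j ≤ 5 only):
  T[0,0] 'a' = {A,S,T0}  orig:{A,S}
  T[1,1] 'a' = {A,S,T0}  orig:{A,S}
  T[2,2] 'a' = {A,S,T0}  orig:{A,S}
  T[3,3] 'c' = {T1}  orig:{}
  T[4,4] 'b' = {T2}  orig:{}
  T[5,5] 'a' = {A,S,T0}  orig:{A,S}
  T[0,1] 'aa' = {B,S}
  T[1,2] 'aa' = {B,S}
  T[2,3] 'ac' = {A}
  T[3,4] 'cb' = ∅
  T[4,5] 'ba' = {X3}  orig:{}
  T[0,2] 'aaa' = {S}
  T[1,3] 'aac' = {S}
  T[2,4] 'acb' = ∅
  T[3,5] 'cba' = ∅
  T[0,3] 'aaac' = ∅
  T[1,4] 'aacb' = ∅
  T[2,5] 'acba' = ∅
  T[0,4] 'aaacb' = ∅
  T[1,5] 'aacba' = {B}
  T[0,5] 'aaacba' = {S}

Original NTs in T[0,5] deriving "aaacba": ["S"]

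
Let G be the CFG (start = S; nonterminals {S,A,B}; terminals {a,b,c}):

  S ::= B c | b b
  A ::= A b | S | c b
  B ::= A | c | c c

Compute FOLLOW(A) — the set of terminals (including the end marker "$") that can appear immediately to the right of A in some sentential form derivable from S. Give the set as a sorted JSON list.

FIRST iteration:
pass 1:
  A via A→c b: +{c}
  B via B→A: +{c}
  S via S→B c: +{c}
  S via S→b b: +{b}
  S: {b,c}  A: {c}  B: {c}
pass 2:
  A via A→S: +{b}
  B via B→A: +{b}
  S: {b,c}  A: {b,c}  B: {b,c}
pass 3: — fixpoint
  S: {b,c}  A: {b,c}  B: {b,c}

FOLLOW iteration:
seed FOLLOW(S) with $
pass 1:
  A→A b: FOLLOW(A) ⊇ FIRST(b) = {b}; new: +{b}
  A→S: FOLLOW(S) ⊇ FOLLOW(A) ⊇ {b}; new: +{b}
  S→B c: FOLLOW(B) ⊇ FIRST(c) = {c}; new: +{c}
  S: {$,b}  A: {b}  B: {c}
pass 2:
  B→A: FOLLOW(A) ⊇ FOLLOW(B) ⊇ {c}; new: +{c}
  S: {$,b}  A: {b,c}  B: {c}
pass 3:
  A→S: FOLLOW(S) ⊇ FOLLOW(A) ⊇ {b,c}; new: +{c}
  S: {$,b,c}  A: {b,c}  B: {c}
pass 4: (no change)
  S: {$,b,c}  A: {b,c}  B: {c}

FOLLOW(A) = ["b", "c"]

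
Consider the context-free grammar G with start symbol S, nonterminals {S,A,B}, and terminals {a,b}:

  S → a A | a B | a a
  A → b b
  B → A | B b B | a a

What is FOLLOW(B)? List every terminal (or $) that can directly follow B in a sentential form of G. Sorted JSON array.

FIRST sets, iterate to fixpoint:
iter 1:
  A via A→b b: +{b}
  B via B→A: +{b}
  B via B→a a: +{a}
  S via S→a A: +{a}
  FIRST(S)={a}  FIRST(A)={b}  FIRST(B)={a,b}
iter 2: — fixpoint
  FIRST(S)={a}  FIRST(A)={b}  FIRST(B)={a,b}

Compute FOLLOW by fixpoint:
seed FOLLOW(S) with $
pass 1:
  B→B b B: FOLLOW(B) ⊇ FIRST(b) = {b}; new: +{b}
  S→a A: FOLLOW(A) ⊇ FOLLOW(S) ⊇ {$}; new: +{$}
  S→a B: FOLLOW(B) ⊇ FOLLOW(S) ⊇ {$}; new: +{$}
  FOLLOW[S]={$}  FOLLOW[A]={$}  FOLLOW[B]={$,b}
pass 2:
  B→A: FOLLOW(A) ⊇ FOLLOW(B) ⊇ {$,b}; new: +{b}
  FOLLOW[S]={$}  FOLLOW[A]={$,b}  FOLLOW[B]={$,b}
pass 3: (no change)
  FOLLOW[S]={$}  FOLLOW[A]={$,b}  FOLLOW[B]={$,b}

FOLLOW(B) = ["$", "b"]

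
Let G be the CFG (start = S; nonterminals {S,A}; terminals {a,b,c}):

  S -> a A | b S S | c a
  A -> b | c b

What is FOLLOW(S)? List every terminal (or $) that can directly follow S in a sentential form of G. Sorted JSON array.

FIRST sets, iterate to fixpoint:
pass 1:
  A via A→b: +{b}
  A via A→c b: +{c}
  S via S→a A: +{a}
  S via S→b S S: +{b}
  S via S→c a: +{c}
  S: {a,b,c}  A: {b,c}
pass 2: — fixpoint
  S: {a,b,c}  A: {b,c}

FOLLOW sets:
initialize: $ ∈ FOLLOW(S)
pass 1:
  S→a A: FOLLOW(A) ⊇ FOLLOW(S) ⊇ {$}; new: +{$}
  S→b S S: FOLLOW(S) ⊇ FIRST(S) = {a,b,c}; new: +{a,b,c}
  S: {$,a,b,c}  A: {$}
pass 2:
  S→a A: FOLLOW(A) ⊇ FOLLOW(S) ⊇ {$,a,b,c}; new: +{a,b,c}
  S: {$,a,b,c}  A: {$,a,b,c}
pass 3: done
  S: {$,a,b,c}  A: {$,a,b,c}

FOLLOW(S) = ["$", "a", "b", "c"]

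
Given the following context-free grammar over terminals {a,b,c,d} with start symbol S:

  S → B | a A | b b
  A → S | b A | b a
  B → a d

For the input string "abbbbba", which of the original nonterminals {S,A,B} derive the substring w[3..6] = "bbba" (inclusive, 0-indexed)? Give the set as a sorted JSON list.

Convert to CNF:
  S -> T0 A | T0 T1 | T2 T2
  A -> T0 A | T0 T1 | T2 A | T2 T0 | T2 T2
  B -> T0 T1
  T0 -> a
  T1 -> d
  T2 -> b

CYK fill, restricted to cells inside w[3..6]:
  cell(3,3) b: {T2}  orig:{}
  cell(4,4) b: {T2}  orig:{}
  cell(5,5) b: {T2}  orig:{}
  cell(6,6) a: {T0}  orig:{}
  cell(3,4) bb: {A,S}
  cell(4,5) bb: {A,S}
  cell(5,6) ba: {A}
  cell(3,5) bbb: {A}
  cell(4,6) bba: {A}
  cell(3,6) bbba: {A}

Original NTs in T[3,6] deriving "bbba": ["A"]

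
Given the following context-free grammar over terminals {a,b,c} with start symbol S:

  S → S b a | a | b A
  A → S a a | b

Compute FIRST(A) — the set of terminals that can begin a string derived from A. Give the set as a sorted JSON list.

FIRST sets, iterate to fixpoint:
iter 1:
  A via A→b: +{b}
  S via S→a: +{a}
  S via S→b A: +{b}
  S: {a,b}  A: {b}
iter 2:
  A via A→S a a: +{a}
  S: {a,b}  A: {a,b}
iter 3: (no change)
  S: {a,b}  A: {a,b}

FIRST(A) = ["a", "b"]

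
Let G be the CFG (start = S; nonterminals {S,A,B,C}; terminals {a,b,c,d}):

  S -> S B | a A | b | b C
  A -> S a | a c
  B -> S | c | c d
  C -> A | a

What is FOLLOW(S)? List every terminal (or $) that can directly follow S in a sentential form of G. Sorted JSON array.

FIRST iteration:
iter 1:
  A via A→a c: +{a}
  B via B→c: +{c}
  C via C→A: +{a}
  S via S→a A: +{a}
  S via S→b: +{b}
  S: {a,b}  A: {a}  B: {c}  C: {a}
iter 2:
  A via A→S a: +{b}
  B via B→S: +{a,b}
  C via C→A: +{b}
  S: {a,b}  A: {a,b}  B: {a,b,c}  C: {a,b}
iter 3: (stable)
  S: {a,b}  A: {a,b}  B: {a,b,c}  C: {a,b}

Compute FOLLOW by fixpoint:
initialize: $ ∈ FOLLOW(S)
[1]
  A→S a: FOLLOW(S) ⊇ FIRST(a) = {a}; new: +{a}
  S→S B: FOLLOW(S) ⊇ FIRST(B) = {a,b,c}; new: +{b,c}
  S→S B: FOLLOW(B) ⊇ FOLLOW(S) ⊇ {$,a,b,c}; new: +{$,a,b,c}
  S→a A: FOLLOW(A) ⊇ FOLLOW(S) ⊇ {$,a,b,c}; new: +{$,a,b,c}
  S→b C: FOLLOW(C) ⊇ FOLLOW(S) ⊇ {$,a,b,c}; new: +{$,a,b,c}
  S: {$,a,b,c}  A: {$,a,b,c}  B: {$,a,b,c}  C: {$,a,b,c}
[2] done
  S: {$,a,b,c}  A: {$,a,b,c}  B: {$,a,b,c}  C: {$,a,b,c}

FOLLOW(S) = ["$", "a", "b", "c"]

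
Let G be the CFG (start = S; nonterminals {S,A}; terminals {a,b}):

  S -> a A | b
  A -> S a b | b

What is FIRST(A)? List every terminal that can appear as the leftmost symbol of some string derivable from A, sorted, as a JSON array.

FIRST sets, iterate to fixpoint:
[1]
  A via A→b: +{b}
  S via S→a A: +{a}
  S via S→b: +{b}
  FIRST[S]={a,b}  FIRST[A]={b}
[2]
  A via A→S a b: +{a}
  FIRST[S]={a,b}  FIRST[A]={a,b}
[3] (stable)
  FIRST[S]={a,b}  FIRST[A]={a,b}

FIRST(A) = ["a", "b"]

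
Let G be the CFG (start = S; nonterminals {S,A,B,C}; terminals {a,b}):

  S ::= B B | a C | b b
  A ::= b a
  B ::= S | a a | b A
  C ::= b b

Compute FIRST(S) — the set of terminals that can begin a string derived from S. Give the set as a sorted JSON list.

Compute FIRST by fixpoint:
[1]
  A via A→b a: +{b}
  B via B→a a: +{a}
  B via B→b A: +{b}
  C via C→b b: +{b}
  S via S→B B: +{a,b}
  FIRST[S]={a,b}  FIRST[A]={b}  FIRST[B]={a,b}  FIRST[C]={b}
[2] done
  FIRST[S]={a,b}  FIRST[A]={b}  FIRST[B]={a,b}  FIRST[C]={b}

FIRST(S) = ["a", "b"]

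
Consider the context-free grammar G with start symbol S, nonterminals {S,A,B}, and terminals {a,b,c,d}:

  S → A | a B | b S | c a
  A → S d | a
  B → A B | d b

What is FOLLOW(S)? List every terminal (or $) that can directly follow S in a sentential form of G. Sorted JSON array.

FIRST sets, iterate to fixpoint:
pass 1:
  A via A→a: +{a}
  B via B→A B: +{a}
  B via B→d b: +{d}
  S via S→A: +{a}
  S via S→b S: +{b}
  S via S→c a: +{c}
  FIRST[S]={a,b,c}  FIRST[A]={a}  FIRST[B]={a,d}
pass 2:
  A via A→S d: +{b,c}
  B via B→A B: +{b,c}
  FIRST[S]={a,b,c}  FIRST[A]={a,b,c}  FIRST[B]={a,b,c,d}
pass 3: (stable)
  FIRST[S]={a,b,c}  FIRST[A]={a,b,c}  FIRST[B]={a,b,c,d}

Compute FOLLOW by fixpoint:
FOLLOW(S) := {$}
pass 1:
  A→S d: FOLLOW(S) ⊇ FIRST(d) = {d}; new: +{d}
  B→A B: FOLLOW(A) ⊇ FIRST(B) = {a,b,c,d}; new: +{a,b,c,d}
  S→A: FOLLOW(A) ⊇ FOLLOW(S) ⊇ {$,d}; new: +{$}
  S→a B: FOLLOW(B) ⊇ FOLLOW(S) ⊇ {$,d}; new: +{$,d}
  FOLLOW[S]={$,d}  FOLLOW[A]={$,a,b,c,d}  FOLLOW[B]={$,d}
pass 2: (stable)
  FOLLOW[S]={$,d}  FOLLOW[A]={$,a,b,c,d}  FOLLOW[B]={$,d}

FOLLOW(S) = ["$", "d"]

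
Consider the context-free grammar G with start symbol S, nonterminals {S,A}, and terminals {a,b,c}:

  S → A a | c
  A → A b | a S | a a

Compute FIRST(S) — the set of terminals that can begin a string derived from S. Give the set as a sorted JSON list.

FIRST sets, iterate to fixpoint:
iter 1:
  A via A→a S: +{a}
  S via S→A a: +{a}
  S via S→c: +{c}
  S: {a,c}  A: {a}
iter 2: (no change)
  S: {a,c}  A: {a}

FIRST(S) = ["a", "c"]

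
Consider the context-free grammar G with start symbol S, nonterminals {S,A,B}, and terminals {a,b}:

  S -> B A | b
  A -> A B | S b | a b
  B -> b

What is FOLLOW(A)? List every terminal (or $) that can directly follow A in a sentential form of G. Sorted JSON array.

Compute FIRST by fixpoint:
round 1:
  A via A→a b: +{a}
  B via B→b: +{b}
  S via S→B A: +{b}
  FIRST[S]={b}  FIRST[A]={a}  FIRST[B]={b}
round 2:
  A via A→S b: +{b}
  FIRST[S]={b}  FIRST[A]={a,b}  FIRST[B]={b}
round 3: done
  FIRST[S]={b}  FIRST[A]={a,b}  FIRST[B]={b}

FOLLOW iteration:
FOLLOW(S) := {$}
round 1:
  A→A B: FOLLOW(A) ⊇ FIRST(B) = {b}; new: +{b}
  A→A B: FOLLOW(B) ⊇ FOLLOW(A) ⊇ {b}; new: +{b}
  A→S b: FOLLOW(S) ⊇ FIRST(b) = {b}; new: +{b}
  S→B A: FOLLOW(B) ⊇ FIRST(A) = {a,b}; new: +{a}
  S→B A: FOLLOW(A) ⊇ FOLLOW(S) ⊇ {$,b}; new: +{$}
  FOLLOW[S]={$,b}  FOLLOW[A]={$,b}  FOLLOW[B]={a,b}
round 2:
  A→A B: FOLLOW(B) ⊇ FOLLOW(A) ⊇ {$,b}; new: +{$}
  FOLLOW[S]={$,b}  FOLLOW[A]={$,b}  FOLLOW[B]={$,a,b}
round 3: (no change)
  FOLLOW[S]={$,b}  FOLLOW[A]={$,b}  FOLLOW[B]={$,a,b}

FOLLOW(A) = ["$", "b"]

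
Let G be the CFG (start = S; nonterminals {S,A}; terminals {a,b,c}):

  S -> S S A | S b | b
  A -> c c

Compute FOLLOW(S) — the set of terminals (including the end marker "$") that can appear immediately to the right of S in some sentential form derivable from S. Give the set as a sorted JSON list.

Compute FIRST by fixpoint:
round 1:
  A via A→c c: +{c}
  S via S→b: +{b}
  FIRST(S)={b}  FIRST(A)={c}
round 2: (stable)
  FIRST(S)={b}  FIRST(A)={c}

FOLLOW iteration:
initialize: $ ∈ FOLLOW(S)
iter 1:
  S→S S A: FOLLOW(S) ⊇ FIRST(S) = {b}; new: +{b}
  S→S S A: FOLLOW(S) ⊇ FIRST(A) = {c}; new: +{c}
  S→S S A: FOLLOW(A) ⊇ FOLLOW(S) ⊇ {$,b,c}; new: +{$,b,c}
  FOLLOW[S]={$,b,c}  FOLLOW[A]={$,b,c}
iter 2: — fixpoint
  FOLLOW[S]={$,b,c}  FOLLOW[A]={$,b,c}

FOLLOW(S) = ["$", "b", "c"]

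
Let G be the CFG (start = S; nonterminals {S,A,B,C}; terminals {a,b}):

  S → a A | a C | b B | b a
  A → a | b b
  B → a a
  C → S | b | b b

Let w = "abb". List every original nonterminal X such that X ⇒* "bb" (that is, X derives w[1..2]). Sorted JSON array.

Convert to CNF:
  S -> T0 B | T0 T1 | T1 A | T1 C
  A -> T0 T0 | a
  B -> T1 T1
  C -> T0 B | T0 T0 | T0 T1 | T1 A | T1 C | b
  T0 -> b
  T1 -> a

Fill CYK table bottom-up (cells [i..j] with 1 ≤ i ≤ j ≤ 2 only):
  [1..1]={C,T0}  "b"  orig:{C}
  [2..2]={C,T0}  "b"  orig:{C}
  [1..2]={A,C}  "bb"

Original NTs in T[1,2] deriving "bb": ["A", "C"]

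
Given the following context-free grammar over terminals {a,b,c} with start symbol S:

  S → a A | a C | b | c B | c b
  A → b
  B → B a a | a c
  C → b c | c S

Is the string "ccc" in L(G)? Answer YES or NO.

Convert to CNF:
  S -> T0 A | T0 C | T1 B | T1 T2 | b
  A -> b
  B -> B X3 | T0 T1
  C -> T1 S | T2 T1
  T0 -> a
  T1 -> c
  T2 -> b
  X3 -> T0 T0

Fill CYK table bottom-up:
  [0..0]={T1}  "c"  orig:{}
  [1..1]={T1}  "c"  orig:{}
  [2..2]={T1}  "c"  orig:{}
  [0..1]=∅  "cc"
  [1..2]=∅  "cc"
  [0..2]=∅  "ccc"

S ∉ T[0,2] ⇒ NO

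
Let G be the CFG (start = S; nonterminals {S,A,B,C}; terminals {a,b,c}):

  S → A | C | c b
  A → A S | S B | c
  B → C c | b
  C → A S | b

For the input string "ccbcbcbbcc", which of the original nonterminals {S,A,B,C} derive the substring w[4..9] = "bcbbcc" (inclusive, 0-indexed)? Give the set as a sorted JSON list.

CNF form of G:
  S -> A S | S B | T0 T1 | b | c
  A -> A S | S B | c
  B -> C T0 | b
  C -> A S | b
  T0 -> c
  T1 -> b

CYK fill — only the sub-triangle for w[4..9]:
  [4..4]={B,C,S,T1}  "b"  orig:{B,C,S}
  [5..5]={A,S,T0}  "c"  orig:{A,S}
  [6..6]={B,C,S,T1}  "b"  orig:{B,C,S}
  [7..7]={B,C,S,T1}  "b"  orig:{B,C,S}
  [8..8]={A,S,T0}  "c"  orig:{A,S}
  [9..9]={A,S,T0}  "c"  orig:{A,S}
  [4..5]={B}  "bc"
  [5..6]={A,C,S}  "cb"
  [6..7]={A,S}  "bb"
  [7..8]={B}  "bc"
  [8..9]={A,C,S}  "cc"
  [4..6]=∅  "bcb"
  [5..7]={A,C,S}  "cbb"
  [6..8]={A,C,S}  "bbc"
  [7..9]=∅  "bcc"
  [4..7]=∅  "bcbb"
  [5..8]={A,B,C,S}  "cbbc"
  [6..9]={A,B,C,S}  "bbcc"
  [4..8]={A,S}  "bcbbc"
  [5..9]={A,B,C,S}  "cbbcc"
  [4..9]={A,C,S}  "bcbbcc"

Original NTs in T[4,9] deriving "bcbbcc": ["A", "C", "S"]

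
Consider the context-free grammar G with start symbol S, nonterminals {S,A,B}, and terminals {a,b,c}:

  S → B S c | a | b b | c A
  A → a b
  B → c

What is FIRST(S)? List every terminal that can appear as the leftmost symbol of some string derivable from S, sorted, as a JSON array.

Compute FIRST by fixpoint:
iter 1:
  A via A→a b: +{a}
  B via B→c: +{c}
  S via S→B S c: +{c}
  S via S→a: +{a}
  S via S→b b: +{b}
  FIRST(S)={a,b,c}  FIRST(A)={a}  FIRST(B)={c}
iter 2: — fixpoint
  FIRST(S)={a,b,c}  FIRST(A)={a}  FIRST(B)={c}

FIRST(S) = ["a", "b", "c"]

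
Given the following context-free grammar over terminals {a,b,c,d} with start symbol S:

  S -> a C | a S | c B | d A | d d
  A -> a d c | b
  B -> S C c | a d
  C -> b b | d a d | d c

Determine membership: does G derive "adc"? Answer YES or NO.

Convert to CNF:
  S -> T0 C | T0 S | T1 A | T1 T1 | T2 B
  A -> T0 X4 | b
  B -> S X5 | T0 T1
  C -> T1 T2 | T1 X6 | T3 T3
  T0 -> a
  T1 -> d
  T2 -> c
  T3 -> b
  X4 -> T1 T2
  X5 -> C T2
  X6 -> T0 T1

Fill CYK table bottom-up:
  cell(0,0) a: {T0}  orig:{}
  cell(1,1) d: {T1}  orig:{}
  cell(2,2) c: {T2}  orig:{}
  cell(0,1) ad: {B,X6}  orig:{B}
  cell(1,2) dc: {C,X4}  orig:{C}
  cell(0,2) adc: {A,S}

S ∈ T[0,2] ⇒ YES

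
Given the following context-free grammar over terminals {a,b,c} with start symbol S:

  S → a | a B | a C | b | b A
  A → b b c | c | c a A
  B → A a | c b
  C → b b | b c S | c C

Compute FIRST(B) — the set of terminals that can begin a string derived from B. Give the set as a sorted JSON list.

FIRST iteration:
round 1:
  A via A→b b c: +{b}
  A via A→c: +{c}
  B via B→A a: +{b,c}
  C via C→b b: +{b}
  C via C→c C: +{c}
  S via S→a: +{a}
  S via S→b: +{b}
  FIRST[S]={a,b}  FIRST[A]={b,c}  FIRST[B]={b,c}  FIRST[C]={b,c}
round 2: (stable)
  FIRST[S]={a,b}  FIRST[A]={b,c}  FIRST[B]={b,c}  FIRST[C]={b,c}

FIRST(B) = ["b", "c"]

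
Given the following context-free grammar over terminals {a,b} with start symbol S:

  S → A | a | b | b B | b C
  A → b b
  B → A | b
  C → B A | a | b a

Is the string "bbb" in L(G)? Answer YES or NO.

CNF form of G:
  S -> T0 B | T0 C | T0 T0 | a | b
  A -> T0 T0
  B -> T0 T0 | b
  C -> B A | T0 T1 | a
  T0 -> b
  T1 -> a

CYK table (by increasing span):
  T[0,0] 'b' = {B,S,T0}  orig:{B,S}
  T[1,1] 'b' = {B,S,T0}  orig:{B,S}
  T[2,2] 'b' = {B,S,T0}  orig:{B,S}
  T[0,1] 'bb' = {A,B,S}
  T[1,2] 'bb' = {A,B,S}
  T[0,2] 'bbb' = {C,S}

S ∈ T[0,2] ⇒ YES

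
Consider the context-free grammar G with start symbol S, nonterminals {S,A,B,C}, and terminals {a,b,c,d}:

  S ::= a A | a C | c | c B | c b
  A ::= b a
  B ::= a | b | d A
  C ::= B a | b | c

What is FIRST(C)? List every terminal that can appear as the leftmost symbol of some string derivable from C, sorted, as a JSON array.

FIRST iteration:
pass 1:
  A via A→b a: +{b}
  B via B→a: +{a}
  B via B→b: +{b}
  B via B→d A: +{d}
  C via C→B a: +{a,b,d}
  C via C→c: +{c}
  S via S→a A: +{a}
  S via S→c: +{c}
  S: {a,c}  A: {b}  B: {a,b,d}  C: {a,b,c,d}
pass 2: (stable)
  S: {a,c}  A: {b}  B: {a,b,d}  C: {a,b,c,d}

FIRST(C) = ["a", "b", "c", "d"]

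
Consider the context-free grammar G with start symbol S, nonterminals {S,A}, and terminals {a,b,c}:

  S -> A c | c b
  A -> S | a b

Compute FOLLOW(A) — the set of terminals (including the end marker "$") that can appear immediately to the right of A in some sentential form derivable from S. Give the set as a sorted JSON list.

FIRST iteration:
round 1:
  A via A→a b: +{a}
  S via S→A c: +{a}
  S via S→c b: +{c}
  FIRST[S]={a,c}  FIRST[A]={a}
round 2:
  A via A→S: +{c}
  FIRST[S]={a,c}  FIRST[A]={a,c}
round 3: (stable)
  FIRST[S]={a,c}  FIRST[A]={a,c}

FOLLOW sets:
seed FOLLOW(S) with $
round 1:
  S→A c: FOLLOW(A) ⊇ FIRST(c) = {c}; new: +{c}
  FOLLOW(S)={$}  FOLLOW(A)={c}
round 2:
  A→S: FOLLOW(S) ⊇ FOLLOW(A) ⊇ {c}; new: +{c}
  FOLLOW(S)={$,c}  FOLLOW(A)={c}
round 3: (stable)
  FOLLOW(S)={$,c}  FOLLOW(A)={c}

FOLLOW(A) = ["c"]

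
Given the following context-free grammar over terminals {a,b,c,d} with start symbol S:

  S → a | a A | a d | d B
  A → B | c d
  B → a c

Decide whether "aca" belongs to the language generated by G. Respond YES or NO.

Convert to CNF:
  S -> T0 A | T0 T2 | T2 B | a
  A -> T0 T1 | T1 T2
  B -> T0 T1
  T0 -> a
  T1 -> c
  T2 -> d

Fill CYK table bottom-up:
  [0..0]={S,T0}  "a"  orig:{S}
  [1..1]={T1}  "c"  orig:{}
  [2..2]={S,T0}  "a"  orig:{S}
  [0..1]={A,B}  "ac"
  [1..2]=∅  "ca"
  [0..2]=∅  "aca"

S ∉ T[0,2] ⇒ NO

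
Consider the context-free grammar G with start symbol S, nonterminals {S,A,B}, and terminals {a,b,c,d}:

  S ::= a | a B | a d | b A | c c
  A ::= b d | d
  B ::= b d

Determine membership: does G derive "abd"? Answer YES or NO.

Convert to CNF:
  S -> T0 A | T2 B | T2 T1 | T3 T3 | a
  A -> T0 T1 | d
  B -> T0 T1
  T0 -> b
  T1 -> d
  T2 -> a
  T3 -> c

Fill CYK table bottom-up:
  [0..0]={S,T2}  "a"  orig:{S}
  [1..1]={T0}  "b"  orig:{}
  [2..2]={A,T1}  "d"  orig:{A}
  [0..1]=∅  "ab"
  [1..2]={A,B,S}  "bd"
  [0..2]={S}  "abd"

S ∈ T[0,2] ⇒ YES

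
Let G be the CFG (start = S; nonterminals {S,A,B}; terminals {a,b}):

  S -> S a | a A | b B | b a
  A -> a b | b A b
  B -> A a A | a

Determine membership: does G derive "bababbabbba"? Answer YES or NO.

CNF form of G:
  S -> S T0 | T0 A | T1 B | T1 T0
  A -> T0 T1 | T1 X2
  B -> A X3 | a
  T0 -> a
  T1 -> b
  X2 -> A T1
  X3 -> T0 A

CYK table (by increasing span):
  cell(0,0) b: {T1}  orig:{}
  cell(1,1) a: {B,T0}  orig:{B}
  cell(2,2) b: {T1}  orig:{}
  cell(3,3) a: {B,T0}  orig:{B}
  cell(4,4) b: {T1}  orig:{}
  cell(5,5) b: {T1}  orig:{}
  cell(6,6) a: {B,T0}  orig:{B}
  cell(7,7) b: {T1}  orig:{}
  cell(8,8) b: {T1}  orig:{}
  cell(9,9) b: {T1}  orig:{}
  cell(10,10) a: {B,T0}  orig:{B}
  cell(0,1) ba: {S}
  cell(1,2) ab: {A}
  cell(2,3) ba: {S}
  cell(3,4) ab: {A}
  cell(4,5) bb: ∅
  cell(5,6) ba: {S}
  cell(6,7) ab: {A}
  cell(7,8) bb: ∅
  cell(8,9) bb: ∅
  cell(9,10) ba: {S}
  cell(0,2) bab: ∅
  cell(1,3) aba: ∅
  cell(2,4) bab: ∅
  cell(3,5) abb: {X2}  orig:{}
  cell(4,6) bba: ∅
  cell(5,7) bab: ∅
  cell(6,8) abb: {X2}  orig:{}
  cell(7,9) bbb: ∅
  cell(8,10) bba: ∅
  cell(0,3) baba: ∅
  cell(1,4) abab: ∅
  cell(2,5) babb: {A}
  cell(3,6) abba: ∅
  cell(4,7) bbab: ∅
  cell(5,8) babb: {A}
  cell(6,9) abbb: ∅
  cell(7,10) bbba: ∅
  cell(0,4) babab: ∅
  cell(1,5) ababb: {S,X3}  orig:{S}
  cell(2,6) babba: ∅
  cell(3,7) abbab: ∅
  cell(4,8) bbabb: ∅
  cell(5,9) babbb: {X2}  orig:{}
  cell(6,10) abbba: ∅
  cell(0,5) bababb: ∅
  cell(1,6) ababba: {S}
  cell(2,7) babbab: ∅
  cell(3,8) abbabb: ∅
  cell(4,9) bbabbb: {A}
  cell(5,10) babbba: ∅
  cell(0,6) bababba: ∅
  cell(1,7) ababbab: ∅
  cell(2,8) babbabb: ∅
  cell(3,9) abbabbb: {S,X3}  orig:{S}
  cell(4,10) bbabbba: ∅
  cell(0,7) bababbab: ∅
  cell(1,8) ababbabb: ∅
  cell(2,9) babbabbb: ∅
  cell(3,10) abbabbba: {S}
  cell(0,8) bababbabb: ∅
  cell(1,9) ababbabbb: {B}
  cell(2,10) babbabbba: ∅
  cell(0,9) bababbabbb: {S}
  cell(1,10) ababbabbba: ∅
  cell(0,10) bababbabbba: {S}

S ∈ T[0,10] ⇒ YES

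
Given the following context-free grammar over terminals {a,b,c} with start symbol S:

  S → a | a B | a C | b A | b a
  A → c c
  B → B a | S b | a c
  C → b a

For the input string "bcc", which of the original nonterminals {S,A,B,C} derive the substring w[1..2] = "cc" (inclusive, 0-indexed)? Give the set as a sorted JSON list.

Convert to CNF:
  S -> T1 B | T1 C | T2 A | T2 T1 | a
  A -> T0 T0
  B -> B T1 | S T2 | T1 T0
  C -> T2 T1
  T0 -> c
  T1 -> a
  T2 -> b

Fill CYK table bottom-up, restricted to cells inside w[1..2]:
  cell(1,1) c: {T0}  orig:{}
  cell(2,2) c: {T0}  orig:{}
  cell(1,2) cc: {A}

Original NTs in T[1,2] deriving "cc": ["A"]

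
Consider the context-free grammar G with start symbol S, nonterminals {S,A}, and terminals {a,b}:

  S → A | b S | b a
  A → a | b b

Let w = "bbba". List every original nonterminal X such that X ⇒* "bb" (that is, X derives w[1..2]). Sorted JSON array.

CNF form of G:
  S -> T0 S | T0 T0 | T0 T1 | a
  A -> T0 T0 | a
  T0 -> b
  T1 -> a

CYK table (by increasing span) (cells [i..j] with 1 ≤ i ≤ j ≤ 2 only):
  T[1,1] 'b' = {T0}  orig:{}
  T[2,2] 'b' = {T0}  orig:{}
  T[1,2] 'bb' = {A,S}

Original NTs in T[1,2] deriving "bb": ["A", "S"]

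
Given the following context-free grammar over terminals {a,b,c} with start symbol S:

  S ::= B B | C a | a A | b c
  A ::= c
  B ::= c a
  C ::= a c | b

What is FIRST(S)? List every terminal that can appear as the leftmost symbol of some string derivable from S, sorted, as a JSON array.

Compute FIRST by fixpoint:
[1]
  A via A→c: +{c}
  B via B→c a: +{c}
  C via C→a c: +{a}
  C via C→b: +{b}
  S via S→B B: +{c}
  S via S→C a: +{a,b}
  S: {a,b,c}  A: {c}  B: {c}  C: {a,b}
[2] (no change)
  S: {a,b,c}  A: {c}  B: {c}  C: {a,b}

FIRST(S) = ["a", "b", "c"]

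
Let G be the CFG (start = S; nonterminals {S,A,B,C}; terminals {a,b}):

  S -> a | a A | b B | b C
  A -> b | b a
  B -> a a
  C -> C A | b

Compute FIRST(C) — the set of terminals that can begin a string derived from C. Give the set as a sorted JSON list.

Compute FIRST by fixpoint:
iter 1:
  A via A→b: +{b}
  B via B→a a: +{a}
  C via C→b: +{b}
  S via S→a: +{a}
  S via S→b B: +{b}
  FIRST(S)={a,b}  FIRST(A)={b}  FIRST(B)={a}  FIRST(C)={b}
iter 2: (no change)
  FIRST(S)={a,b}  FIRST(A)={b}  FIRST(B)={a}  FIRST(C)={b}

FIRST(C) = ["b"]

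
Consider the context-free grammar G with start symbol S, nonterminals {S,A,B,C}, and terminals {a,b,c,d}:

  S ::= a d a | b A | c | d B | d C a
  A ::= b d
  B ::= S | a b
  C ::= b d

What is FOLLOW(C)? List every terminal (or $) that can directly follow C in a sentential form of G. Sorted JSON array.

Compute FIRST by fixpoint:
pass 1:
  A via A→b d: +{b}
  B via B→a b: +{a}
  C via C→b d: +{b}
  S via S→a d a: +{a}
  S via S→b A: +{b}
  S via S→c: +{c}
  S via S→d B: +{d}
  FIRST(S)={a,b,c,d}  FIRST(A)={b}  FIRST(B)={a}  FIRST(C)={b}
pass 2:
  B via B→S: +{b,c,d}
  FIRST(S)={a,b,c,d}  FIRST(A)={b}  FIRST(B)={a,b,c,d}  FIRST(C)={b}
pass 3: (stable)
  FIRST(S)={a,b,c,d}  FIRST(A)={b}  FIRST(B)={a,b,c,d}  FIRST(C)={b}

FOLLOW iteration:
seed FOLLOW(S) with $
iter 1:
  S→b A: FOLLOW(A) ⊇ FOLLOW(S) ⊇ {$}; new: +{$}
  S→d B: FOLLOW(B) ⊇ FOLLOW(S) ⊇ {$}; new: +{$}
  S→d C a: FOLLOW(C) ⊇ FIRST(a) = {a}; new: +{a}
  FOLLOW(S)={$}  FOLLOW(A)={$}  FOLLOW(B)={$}  FOLLOW(C)={a}
iter 2: (stable)
  FOLLOW(S)={$}  FOLLOW(A)={$}  FOLLOW(B)={$}  FOLLOW(C)={a}

FOLLOW(C) = ["a"]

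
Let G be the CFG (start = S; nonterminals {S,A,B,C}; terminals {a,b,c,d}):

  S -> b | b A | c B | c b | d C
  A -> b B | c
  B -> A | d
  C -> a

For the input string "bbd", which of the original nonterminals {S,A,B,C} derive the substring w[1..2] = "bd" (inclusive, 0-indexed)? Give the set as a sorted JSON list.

Convert to CNF:
  S -> T0 A | T1 B | T1 T0 | T2 C | b
  A -> T0 B | c
  B -> T0 B | c | d
  C -> a
  T0 -> b
  T1 -> c
  T2 -> d

CYK table (by increasing span), restricted to cells inside w[1..2]:
  T[1,1] 'b' = {S,T0}  orig:{S}
  T[2,2] 'd' = {B,T2}  orig:{B}
  T[1,2] 'bd' = {A,B}

Original NTs in T[1,2] deriving "bd": ["A", "B"]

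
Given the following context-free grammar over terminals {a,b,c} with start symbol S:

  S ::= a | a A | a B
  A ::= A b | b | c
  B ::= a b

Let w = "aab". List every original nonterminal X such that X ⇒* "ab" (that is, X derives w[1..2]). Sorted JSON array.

CNF form of G:
  S -> T1 A | T1 B | a
  A -> A T0 | b | c
  B -> T1 T0
  T0 -> b
  T1 -> a

CYK fill — only the sub-triangle for w[1..2]:
  cell(1,1) a: {S,T1}  orig:{S}
  cell(2,2) b: {A,T0}  orig:{A}
  cell(1,2) ab: {B,S}

Original NTs in T[1,2] deriving "ab": ["B", "S"]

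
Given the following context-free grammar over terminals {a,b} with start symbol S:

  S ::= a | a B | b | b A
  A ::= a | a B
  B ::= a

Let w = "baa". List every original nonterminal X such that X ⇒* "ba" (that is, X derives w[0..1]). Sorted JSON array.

CNF form of G:
  S -> T0 B | T1 A | a | b
  A -> T0 B | a
  B -> a
  T0 -> a
  T1 -> b

CYK fill, restricted to cells inside w[0..1]:
  [0..0]={S,T1}  "b"  orig:{S}
  [1..1]={A,B,S,T0}  "a"  orig:{A,B,S}
  [0..1]={S}  "ba"

Original NTs in T[0,1] deriving "ba": ["S"]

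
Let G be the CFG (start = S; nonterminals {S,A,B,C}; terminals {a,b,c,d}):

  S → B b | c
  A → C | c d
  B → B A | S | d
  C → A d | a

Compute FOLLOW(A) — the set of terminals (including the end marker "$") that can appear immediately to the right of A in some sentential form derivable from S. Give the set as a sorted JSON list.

Compute FIRST by fixpoint:
pass 1:
  A via A→c d: +{c}
  B via B→d: +{d}
  C via C→A d: +{c}
  C via C→a: +{a}
  S via S→B b: +{d}
  S via S→c: +{c}
  S: {c,d}  A: {c}  B: {d}  C: {a,c}
pass 2:
  A via A→C: +{a}
  B via B→S: +{c}
  S: {c,d}  A: {a,c}  B: {c,d}  C: {a,c}
pass 3: (no change)
  S: {c,d}  A: {a,c}  B: {c,d}  C: {a,c}

FOLLOW sets:
FOLLOW(S) := {$}
[1]
  B→B A: FOLLOW(B) ⊇ FIRST(A) = {a,c}; new: +{a,c}
  B→B A: FOLLOW(A) ⊇ FOLLOW(B) ⊇ {a,c}; new: +{a,c}
  B→S: FOLLOW(S) ⊇ FOLLOW(B) ⊇ {a,c}; new: +{a,c}
  C→A d: FOLLOW(A) ⊇ FIRST(d) = {d}; new: +{d}
  S→B b: FOLLOW(B) ⊇ FIRST(b) = {b}; new: +{b}
  FOLLOW(S)={$,a,c}  FOLLOW(A)={a,c,d}  FOLLOW(B)={a,b,c}  FOLLOW(C)={}
[2]
  A→C: FOLLOW(C) ⊇ FOLLOW(A) ⊇ {a,c,d}; new: +{a,c,d}
  B→B A: FOLLOW(A) ⊇ FOLLOW(B) ⊇ {a,b,c}; new: +{b}
  B→S: FOLLOW(S) ⊇ FOLLOW(B) ⊇ {a,b,c}; new: +{b}
  FOLLOW(S)={$,a,b,c}  FOLLOW(A)={a,b,c,d}  FOLLOW(B)={a,b,c}  FOLLOW(C)={a,c,d}
[3]
  A→C: FOLLOW(C) ⊇ FOLLOW(A) ⊇ {a,b,c,d}; new: +{b}
  FOLLOW(S)={$,a,b,c}  FOLLOW(A)={a,b,c,d}  FOLLOW(B)={a,b,c}  FOLLOW(C)={a,b,c,d}
[4] (no change)
  FOLLOW(S)={$,a,b,c}  FOLLOW(A)={a,b,c,d}  FOLLOW(B)={a,b,c}  FOLLOW(C)={a,b,c,d}

FOLLOW(A) = ["a", "b", "c", "d"]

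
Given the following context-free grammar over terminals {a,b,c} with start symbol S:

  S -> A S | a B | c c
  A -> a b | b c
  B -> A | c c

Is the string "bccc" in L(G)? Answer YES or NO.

Convert to CNF:
  S -> A S | T0 B | T2 T2
  A -> T0 T1 | T1 T2
  B -> T0 T1 | T1 T2 | T2 T2
  T0 -> a
  T1 -> b
  T2 -> c

Fill CYK table bottom-up:
  T[0,0] 'b' = {T1}  orig:{}
  T[1,1] 'c' = {T2}  orig:{}
  T[2,2] 'c' = {T2}  orig:{}
  T[3,3] 'c' = {T2}  orig:{}
  T[0,1] 'bc' = {A,B}
  T[1,2] 'cc' = {B,S}
  T[2,3] 'cc' = {B,S}
  T[0,2] 'bcc' = ∅
  T[1,3] 'ccc' = ∅
  T[0,3] 'bccc' = {S}

S ∈ T[0,3] ⇒ YES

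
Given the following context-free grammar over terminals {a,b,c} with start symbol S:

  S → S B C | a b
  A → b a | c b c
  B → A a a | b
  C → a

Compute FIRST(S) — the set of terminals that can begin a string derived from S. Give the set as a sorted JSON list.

FIRST sets, iterate to fixpoint:
pass 1:
  A via A→b a: +{b}
  A via A→c b c: +{c}
  B via B→A a a: +{b,c}
  C via C→a: +{a}
  S via S→a b: +{a}
  S: {a}  A: {b,c}  B: {b,c}  C: {a}
pass 2: (stable)
  S: {a}  A: {b,c}  B: {b,c}  C: {a}

FIRST(S) = ["a"]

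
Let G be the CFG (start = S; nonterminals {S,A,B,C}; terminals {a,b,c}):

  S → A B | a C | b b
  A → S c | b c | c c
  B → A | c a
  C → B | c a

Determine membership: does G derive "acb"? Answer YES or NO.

Convert to CNF:
  S -> A B | T1 T1 | T2 C
  A -> S T0 | T0 T0 | T1 T0
  B -> S T0 | T0 T0 | T0 T2 | T1 T0
  C -> S T0 | T0 T0 | T0 T2 | T1 T0
  T0 -> c
  T1 -> b
  T2 -> a

CYK fill:
  [0..0]={T2}  "a"  orig:{}
  [1..1]={T0}  "c"  orig:{}
  [2..2]={T1}  "b"  orig:{}
  [0..1]=∅  "ac"
  [1..2]=∅  "cb"
  [0..2]=∅  "acb"

S ∉ T[0,2] ⇒ NO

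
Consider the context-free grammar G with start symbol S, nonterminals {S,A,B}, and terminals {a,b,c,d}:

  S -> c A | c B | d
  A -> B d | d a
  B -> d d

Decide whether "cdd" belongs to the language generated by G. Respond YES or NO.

CNF form of G:
  S -> T2 A | T2 B | d
  A -> B T0 | T0 T1
  B -> T0 T0
  T0 -> d
  T1 -> a
  T2 -> c

CYK fill:
  T[0,0] 'c' = {T2}  orig:{}
  T[1,1] 'd' = {S,T0}  orig:{S}
  T[2,2] 'd' = {S,T0}  orig:{S}
  T[0,1] 'cd' = ∅
  T[1,2] 'dd' = {B}
  T[0,2] 'cdd' = {S}

S ∈ T[0,2] ⇒ YES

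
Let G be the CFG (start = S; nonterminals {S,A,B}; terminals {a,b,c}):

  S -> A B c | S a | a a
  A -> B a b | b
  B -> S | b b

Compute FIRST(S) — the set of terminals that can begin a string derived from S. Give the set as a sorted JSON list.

FIRST iteration:
iter 1:
  A via A→b: +{b}
  B via B→b b: +{b}
  S via S→A B c: +{b}
  S via S→a a: +{a}
  FIRST(S)={a,b}  FIRST(A)={b}  FIRST(B)={b}
iter 2:
  B via B→S: +{a}
  FIRST(S)={a,b}  FIRST(A)={b}  FIRST(B)={a,b}
iter 3:
  A via A→B a b: +{a}
  FIRST(S)={a,b}  FIRST(A)={a,b}  FIRST(B)={a,b}
iter 4: (no change)
  FIRST(S)={a,b}  FIRST(A)={a,b}  FIRST(B)={a,b}

FIRST(S) = ["a", "b"]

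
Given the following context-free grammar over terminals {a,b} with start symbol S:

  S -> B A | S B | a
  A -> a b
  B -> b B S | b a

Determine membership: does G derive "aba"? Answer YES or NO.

Convert to CNF:
  S -> B A | S B | a
  A -> T0 T1
  B -> T1 T0 | T1 X2
  T0 -> a
  T1 -> b
  X2 -> B S

CYK fill:
  T[0,0] 'a' = {S,T0}  orig:{S}
  T[1,1] 'b' = {T1}  orig:{}
  T[2,2] 'a' = {S,T0}  orig:{S}
  T[0,1] 'ab' = {A}
  T[1,2] 'ba' = {B}
  T[0,2] 'aba' = {S}

S ∈ T[0,2] ⇒ YES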